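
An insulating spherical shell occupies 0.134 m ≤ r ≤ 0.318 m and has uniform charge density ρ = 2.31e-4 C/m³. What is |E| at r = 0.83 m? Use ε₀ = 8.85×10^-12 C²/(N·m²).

|E| ≈ 3.76e5 N/C

Symmetry ⇒ E = E(r) r̂. Gaussian sphere of radius r = 0.83 m (r > 0.318 m, enclosing the whole shell).
Q_enc = ρ·(4π/3)(b³ − a³) = (2.31e-4)·(4π/3)·((0.318)³ − (0.134)³) = 2.879×10^-5 C.
Since E is radial and uniform over the Gaussian sphere, Φ = E·4πr² = Q_enc/ε₀.
E = |Q_enc|/(4πε₀r²) = (2.879e-5)/(4π·8.85×10^-12·(0.83)²) = 3.76e5 N/C.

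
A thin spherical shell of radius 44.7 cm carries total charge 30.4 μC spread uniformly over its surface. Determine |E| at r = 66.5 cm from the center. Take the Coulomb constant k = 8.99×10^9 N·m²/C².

Use a concentric Gaussian sphere at r = 66.5 cm (r > 44.7 cm).
The entire shell is enclosed: Q_enc = 3.04×10^-5 C.
Applying ∮E·dA = Q_enc/ε₀ with Φ = E(4πr²):
E = k|Q_enc|/r² = (8.99×10^9)(3.04×10^-5)/(0.665)² = 6.18×10^5 N/C.

E = 6.18×10^5 N/C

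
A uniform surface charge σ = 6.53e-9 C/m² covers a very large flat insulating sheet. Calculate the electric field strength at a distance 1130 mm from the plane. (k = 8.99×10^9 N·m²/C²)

E = 369 N/C

By planar symmetry E is perpendicular to the sheet and uniform; use a Gaussian pillbox with flat faces of area A on each side of the sheet.
Only the two end caps contribute flux: Φ = 2EA. With Q_enc = σA, Gauss's law gives E = |σ|/(2ε₀).
E = 2πk|σ| = 2π(8.99×10^9)(6.53×10^-9) = 369 N/C.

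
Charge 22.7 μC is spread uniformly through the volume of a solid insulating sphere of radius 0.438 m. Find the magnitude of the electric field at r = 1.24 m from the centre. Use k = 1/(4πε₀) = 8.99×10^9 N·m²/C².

1.33×10^5 V/m

Symmetry ⇒ E = E(r) r̂. Gaussian sphere of radius r = 1.24 m (r > R, so the entire charge is enclosed).
Q_enc = 22.7 μC = 2.27e-5 C.
Since E is radial and uniform over the Gaussian sphere, Φ = E·4πr² = Q_enc/ε₀.
E = k|Q_enc|/r² = (8.99×10^9)(2.27×10^-5)/(1.24)² = 1.33×10^5 N/C.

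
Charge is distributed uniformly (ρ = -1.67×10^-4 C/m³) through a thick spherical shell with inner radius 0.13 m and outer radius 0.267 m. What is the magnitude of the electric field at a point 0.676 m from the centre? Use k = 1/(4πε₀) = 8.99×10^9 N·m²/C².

E = 2.32×10^5 N/C

Take a concentric spherical Gaussian surface of radius r = 0.676 m (r > 0.267 m, enclosing the whole shell).
Q_enc = ρ·(4π/3)(b³ − a³) = (-1.67e-4)·(4π/3)·((0.267)³ − (0.13)³) = -1.178×10^-5 C.
Since E is radial and uniform over the Gaussian sphere, Φ = E·4πr² = Q_enc/ε₀.
E = k|Q_enc|/r² = (8.99×10^9)(1.178×10^-5)/(0.676)² = 2.32×10^5 N/C.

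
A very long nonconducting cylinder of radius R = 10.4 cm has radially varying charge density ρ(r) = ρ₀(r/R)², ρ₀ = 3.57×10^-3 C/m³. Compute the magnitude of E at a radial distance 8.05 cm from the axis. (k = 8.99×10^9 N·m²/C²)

Coaxial Gaussian cylinder, radius r = 8.05 cm, length L (r < R).
Integrating ρ over the cross-section to radius r: λ_enc = (2πρ₀/R²) ∫₀^r r'^3 dr' = 2πρ₀ r^4/(4·R²) = 2.177e-5 C/m.
Gauss's law: E·2πrL = λ_enc L/ε₀.
E = 2k|λ_enc|/r = 2(8.99×10^9)(2.177e-5)/(0.0805) = 4.86×10^6 N/C.

4.86×10^6 V/m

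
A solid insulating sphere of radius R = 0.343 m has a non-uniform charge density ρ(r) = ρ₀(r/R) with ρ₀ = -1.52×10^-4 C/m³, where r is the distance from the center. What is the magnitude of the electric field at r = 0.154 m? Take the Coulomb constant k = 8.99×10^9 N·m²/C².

Symmetry ⇒ E = E(r) r̂. Gaussian sphere of radius r = 0.154 m (r < R).
Q_enc = ∫₀^r ρ(r')·4πr'² dr' = (4πρ₀/R) ∫₀^r r'^3 dr' = 4πρ₀ r^4/(4·R) = -7.83×10^-7 C.
Gauss's law: E·4πr² = Q_enc/ε₀.
E = k|Q_enc|/r² = (8.99×10^9)(7.83×10^-7)/(0.154)² = 2.97e5 N/C.

E = 2.97×10^5 V/m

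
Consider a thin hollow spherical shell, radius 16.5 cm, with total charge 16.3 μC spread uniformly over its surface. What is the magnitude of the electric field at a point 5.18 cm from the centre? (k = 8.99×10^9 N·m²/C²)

|E| = 0 N/C

By spherical symmetry E is radial; choose a Gaussian sphere of radius r = 5.18 cm (inside the shell, r < 16.5 cm).
No charge lies within this surface, so Q_enc = 0 and Gauss's law gives E·4πr² = 0 ⇒ E = 0.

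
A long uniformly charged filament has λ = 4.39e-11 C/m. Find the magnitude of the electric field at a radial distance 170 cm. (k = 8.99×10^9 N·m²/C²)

|E| ≈ 0.464 V/m

Choose a coaxial cylinder of radius r = 170 cm (arbitrary length L) as the Gaussian surface.
Q_enc = λL, so λ_enc = 4.39×10^-11 C/m.
By Gauss's law (flux through the curved wall only), E·2πrL = λ_enc L/ε₀.
E = 2k|λ_enc|/r = 2(8.99×10^9)(4.39e-11)/(1.7) = 0.464 N/C.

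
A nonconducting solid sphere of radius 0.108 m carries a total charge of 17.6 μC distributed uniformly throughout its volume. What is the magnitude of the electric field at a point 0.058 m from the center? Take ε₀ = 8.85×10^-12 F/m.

Use a concentric Gaussian sphere at r = 0.058 m (r < R).
Only the charge within r is enclosed: Q_enc = Q·(r/R)³ = (17.6 μC)·(0.058 m/0.108 m)³ = 2.726×10^-6 C.
By Gauss's law, ∮E·dA = E·4πr² = Q_enc/ε₀.
E = |Q_enc|/(4πε₀r²) = (2.726e-6)/(4π·8.85×10^-12·(0.058)²) = 7.29e6 N/C.

E = 7.29×10^6 V/m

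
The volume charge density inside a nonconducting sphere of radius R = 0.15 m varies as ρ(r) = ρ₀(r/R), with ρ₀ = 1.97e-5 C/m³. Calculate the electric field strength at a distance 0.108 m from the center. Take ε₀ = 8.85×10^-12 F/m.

By spherical symmetry E is radial; choose a Gaussian sphere of radius r = 0.108 m (r < R).
Q_enc = ∫₀^r ρ(r')·4πr'² dr' = (4πρ₀/R) ∫₀^r r'^3 dr' = 4πρ₀ r^4/(4·R) = 5.613e-8 C.
Gauss's law: E·4πr² = Q_enc/ε₀.
E = |Q_enc|/(4πε₀r²) = (5.613×10^-8)/(4π·8.85×10^-12·(0.108)²) = 4.33×10^4 N/C.

E ≈ 4.33×10^4 N/C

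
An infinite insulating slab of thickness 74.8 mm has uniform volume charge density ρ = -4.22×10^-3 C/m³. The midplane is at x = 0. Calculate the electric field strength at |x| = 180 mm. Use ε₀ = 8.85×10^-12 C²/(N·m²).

The point |x| = 180 mm lies outside the slab (half-thickness 0.0374 m). A symmetric pillbox spanning the full slab encloses Q_enc = ρ·d·A.
Flux = 2EA ⇒ E = |ρ|d/(2ε₀), independent of distance outside.
E = (4.22×10^-3)(0.0748)/(2·8.85×10^-12) = 1.78×10^7 N/C.

1.78e7 V/m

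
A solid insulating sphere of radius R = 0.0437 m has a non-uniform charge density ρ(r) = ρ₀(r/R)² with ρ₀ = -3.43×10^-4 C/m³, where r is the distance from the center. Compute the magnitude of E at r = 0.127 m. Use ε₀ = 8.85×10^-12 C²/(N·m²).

Symmetry ⇒ E = E(r) r̂. Gaussian sphere of radius r = 0.127 m (r > R, all charge enclosed).
Q_enc = 4π ∫₀^R ρ₀(r'/R)^2 r'² dr' = 4πρ₀R³/5 = -7.194×10^-8 C.
By Gauss's law, ∮E·dA = E·4πr² = Q_enc/ε₀.
E = |Q_enc|/(4πε₀r²) = (7.194e-8)/(4π·8.85×10^-12·(0.127)²) = 4.01×10^4 N/C.

|E| = 4.01×10^4 V/m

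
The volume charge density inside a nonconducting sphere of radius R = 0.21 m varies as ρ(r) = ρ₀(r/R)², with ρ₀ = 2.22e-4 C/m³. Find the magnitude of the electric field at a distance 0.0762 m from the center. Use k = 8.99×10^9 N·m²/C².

|E| = 5.03e4 N/C

Use a concentric Gaussian sphere at r = 0.0762 m (r < R).
Q_enc = ∫₀^r ρ(r')·4πr'² dr' = (4πρ₀/R²) ∫₀^r r'^4 dr' = 4πρ₀ r^5/(5·R²) = 3.25×10^-8 C.
Applying ∮E·dA = Q_enc/ε₀ with Φ = E(4πr²):
E = k|Q_enc|/r² = (8.99×10^9)(3.25×10^-8)/(0.0762)² = 5.03×10^4 N/C.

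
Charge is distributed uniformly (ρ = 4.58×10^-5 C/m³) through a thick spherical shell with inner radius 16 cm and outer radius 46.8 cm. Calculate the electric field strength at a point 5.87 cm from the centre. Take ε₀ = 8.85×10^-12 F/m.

Use a concentric Gaussian sphere at r = 5.87 cm (r < 16 cm, inside the empty cavity).
No charge is enclosed, so by Gauss's law E·4πr² = 0 ⇒ E = 0.

|E| = 0 V/m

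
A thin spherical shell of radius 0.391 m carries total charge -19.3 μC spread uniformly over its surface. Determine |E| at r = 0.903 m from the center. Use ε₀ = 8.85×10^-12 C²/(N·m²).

Take a concentric spherical Gaussian surface of radius r = 0.903 m (r > 0.391 m).
The entire shell is enclosed: Q_enc = -1.93×10^-5 C.
Since E is radial and uniform over the Gaussian sphere, Φ = E·4πr² = Q_enc/ε₀.
E = |Q_enc|/(4πε₀r²) = (1.93e-5)/(4π·8.85×10^-12·(0.903)²) = 2.13×10^5 N/C.

E ≈ 2.13×10^5 N/C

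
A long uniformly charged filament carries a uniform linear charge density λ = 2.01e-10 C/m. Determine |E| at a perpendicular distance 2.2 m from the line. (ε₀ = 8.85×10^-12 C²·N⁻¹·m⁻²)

1.64 N/C

Coaxial Gaussian cylinder, radius r = 2.2 m, length L.
Q_enc = λL, so λ_enc = 2.01×10^-10 C/m.
Since E is radial and uniform over the curved surface, Φ = E·2πrL = Q_enc/ε₀ = λ_enc L/ε₀.
E = |λ_enc|/(2πε₀r) = (2.01×10^-10)/(2π·8.85×10^-12·2.2) = 1.64 N/C.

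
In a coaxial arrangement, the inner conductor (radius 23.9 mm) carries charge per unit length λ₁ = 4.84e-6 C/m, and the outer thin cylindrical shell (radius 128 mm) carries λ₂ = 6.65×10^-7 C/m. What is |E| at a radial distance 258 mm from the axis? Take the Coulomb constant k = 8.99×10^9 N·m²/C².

|E| ≈ 3.84×10^5 N/C

Coaxial Gaussian cylinder, radius r = 258 mm, length L (r > 128 mm, enclosing both).
λ_enc = λ₁ + λ₂ = (4.84×10^-6) + (6.65×10^-7) = 5.505×10^-6 C/m.
Gauss's law: E·2πrL = λ_enc L/ε₀.
E = 2k|λ_enc|/r = 2(8.99×10^9)(5.505×10^-6)/(0.258) = 3.84×10^5 N/C.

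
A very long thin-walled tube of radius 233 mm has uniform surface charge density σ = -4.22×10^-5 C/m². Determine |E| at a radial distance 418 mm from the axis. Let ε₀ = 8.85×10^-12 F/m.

|E| = 2.66×10^6 V/m

Coaxial Gaussian cylinder, radius r = 418 mm, length L (r > 233 mm).
The whole shell is enclosed: λ_enc = σ·2πR = (-4.22×10^-5)·2π·(0.233) = -6.178e-5 C/m.
Gauss's law: E·2πrL = λ_enc L/ε₀.
E = |λ_enc|/(2πε₀r) = (6.178×10^-5)/(2π·8.85×10^-12·0.418) = 2.66×10^6 N/C.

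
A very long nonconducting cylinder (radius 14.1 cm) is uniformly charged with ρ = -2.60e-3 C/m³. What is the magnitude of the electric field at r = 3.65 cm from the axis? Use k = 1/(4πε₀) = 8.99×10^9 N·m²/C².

Take a coaxial cylindrical Gaussian surface of radius r = 3.65 cm and length L (r < R).
Enclosed charge per unit length: λ_enc = ρ·πr² = (-2.60e-3)π(0.0365)² = -1.088e-5 C/m.
By Gauss's law (flux through the curved wall only), E·2πrL = λ_enc L/ε₀.
E = 2k|λ_enc|/r = 2(8.99×10^9)(1.088×10^-5)/(0.0365) = 5.36e6 N/C.

|E| = 5.36×10^6 N/C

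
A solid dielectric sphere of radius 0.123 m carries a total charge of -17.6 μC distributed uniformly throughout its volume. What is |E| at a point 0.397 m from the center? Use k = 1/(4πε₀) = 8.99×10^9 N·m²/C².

Take a concentric spherical Gaussian surface of radius r = 0.397 m (r > R, so the entire charge is enclosed).
Q_enc = -17.6 μC = -1.76×10^-5 C.
Applying ∮E·dA = Q_enc/ε₀ with Φ = E(4πr²):
E = k|Q_enc|/r² = (8.99×10^9)(1.76×10^-5)/(0.397)² = 1.00e6 N/C.

|E| ≈ 1.00e6 N/C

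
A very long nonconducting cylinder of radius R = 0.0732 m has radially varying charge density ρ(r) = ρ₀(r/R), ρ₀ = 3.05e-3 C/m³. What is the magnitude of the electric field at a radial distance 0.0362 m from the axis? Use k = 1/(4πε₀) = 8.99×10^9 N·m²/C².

By cylindrical symmetry E is radial; use a coaxial Gaussian cylinder of radius 0.0362 m and length L (r < R).
λ_enc = ∫₀^r ρ(r')·2πr' dr' = (2πρ₀/R)·r^3/3 = 4.14×10^-6 C/m.
Gauss's law: E·2πrL = λ_enc L/ε₀.
E = 2k|λ_enc|/r = 2(8.99×10^9)(4.14e-6)/(0.0362) = 2.06×10^6 N/C.

|E| ≈ 2.06e6 V/m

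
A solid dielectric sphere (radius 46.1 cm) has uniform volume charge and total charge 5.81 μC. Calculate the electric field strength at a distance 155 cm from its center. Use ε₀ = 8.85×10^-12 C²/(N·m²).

By spherical symmetry E is radial; choose a Gaussian sphere of radius r = 155 cm (r > R, so the entire charge is enclosed).
Q_enc = 5.81 μC = 5.81e-6 C.
By Gauss's law, ∮E·dA = E·4πr² = Q_enc/ε₀.
E = |Q_enc|/(4πε₀r²) = (5.81×10^-6)/(4π·8.85×10^-12·(1.55)²) = 2.17×10^4 N/C.

|E| ≈ 2.17e4 N/C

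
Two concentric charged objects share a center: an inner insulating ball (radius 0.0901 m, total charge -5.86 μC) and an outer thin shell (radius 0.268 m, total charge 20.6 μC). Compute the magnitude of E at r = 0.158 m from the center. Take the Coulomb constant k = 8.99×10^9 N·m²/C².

Symmetry ⇒ E = E(r) r̂. Gaussian sphere of radius r = 0.158 m (between the bodies, 0.0901 m < r < 0.268 m).
The shell at 0.268 m lies outside the Gaussian surface, so Q_enc = -5.86 μC = -5.86×10^-6 C.
Since E is radial and uniform over the Gaussian sphere, Φ = E·4πr² = Q_enc/ε₀.
E = k|Q_enc|/r² = (8.99×10^9)(5.86×10^-6)/(0.158)² = 2.11×10^6 N/C.

2.11e6 N/C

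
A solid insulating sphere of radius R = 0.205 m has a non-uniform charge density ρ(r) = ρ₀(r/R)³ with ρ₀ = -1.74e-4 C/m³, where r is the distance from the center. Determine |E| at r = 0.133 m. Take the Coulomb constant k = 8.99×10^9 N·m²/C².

Take a concentric spherical Gaussian surface of radius r = 0.133 m (r < R).
Integrate the density: Q_enc = 4π ∫₀^r ρ₀(r'/R)^3 r'² dr' = 4πρ₀ r^6/(6·R³) = -2.341e-7 C.
Applying ∮E·dA = Q_enc/ε₀ with Φ = E(4πr²):
E = k|Q_enc|/r² = (8.99×10^9)(2.341×10^-7)/(0.133)² = 1.19×10^5 N/C.

|E| ≈ 1.19×10^5 V/m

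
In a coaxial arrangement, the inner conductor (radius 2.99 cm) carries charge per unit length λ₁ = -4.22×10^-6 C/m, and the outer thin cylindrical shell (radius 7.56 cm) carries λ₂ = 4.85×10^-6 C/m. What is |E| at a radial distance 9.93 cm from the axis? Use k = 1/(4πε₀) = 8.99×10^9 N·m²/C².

E = 1.14×10^5 N/C

By cylindrical symmetry E is radial; use a coaxial Gaussian cylinder of radius 9.93 cm and length L (r > 7.56 cm, enclosing both).
λ_enc = λ₁ + λ₂ = (-4.22e-6) + (4.85e-6) = 6.30×10^-7 C/m.
Since E is radial and uniform over the curved surface, Φ = E·2πrL = Q_enc/ε₀ = λ_enc L/ε₀.
E = 2k|λ_enc|/r = 2(8.99×10^9)(6.30×10^-7)/(0.0993) = 1.14×10^5 N/C.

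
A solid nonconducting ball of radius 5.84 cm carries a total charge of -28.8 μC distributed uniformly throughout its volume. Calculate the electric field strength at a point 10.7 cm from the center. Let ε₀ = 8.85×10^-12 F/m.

Symmetry ⇒ E = E(r) r̂. Gaussian sphere of radius r = 10.7 cm (r > R, so the entire charge is enclosed).
Q_enc = -28.8 μC = -2.88×10^-5 C.
Since E is radial and uniform over the Gaussian sphere, Φ = E·4πr² = Q_enc/ε₀.
E = |Q_enc|/(4πε₀r²) = (2.88×10^-5)/(4π·8.85×10^-12·(0.107)²) = 2.26×10^7 N/C.

E = 2.26×10^7 N/C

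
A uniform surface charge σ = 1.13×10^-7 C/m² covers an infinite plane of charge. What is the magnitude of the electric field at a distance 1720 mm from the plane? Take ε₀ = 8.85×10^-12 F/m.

Choose a cylindrical pillbox piercing the sheet, end faces (area A) parallel to it.
Flux Φ = 2EA and Q_enc = σA, so 2EA = σA/ε₀ ⇒ E = |σ|/(2ε₀), independent of distance.
E = |σ|/(2ε₀) = (1.13×10^-7)/(2·8.85×10^-12) = 6.38×10^3 N/C.

|E| = 6.38×10^3 N/C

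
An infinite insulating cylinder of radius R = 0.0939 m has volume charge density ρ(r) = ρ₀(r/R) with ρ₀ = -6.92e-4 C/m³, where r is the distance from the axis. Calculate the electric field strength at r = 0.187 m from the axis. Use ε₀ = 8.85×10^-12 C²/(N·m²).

E ≈ 1.23×10^6 N/C

By cylindrical symmetry E is radial; use a coaxial Gaussian cylinder of radius 0.187 m and length L (r > R, full charge per length enclosed).
λ_enc = 2π ∫₀^R ρ₀(r'/R)^1 r' dr' = 2πρ₀R²/3 = -1.278×10^-5 C/m.
By Gauss's law (flux through the curved wall only), E·2πrL = λ_enc L/ε₀.
E = |λ_enc|/(2πε₀r) = (1.278×10^-5)/(2π·8.85×10^-12·0.187) = 1.23×10^6 N/C.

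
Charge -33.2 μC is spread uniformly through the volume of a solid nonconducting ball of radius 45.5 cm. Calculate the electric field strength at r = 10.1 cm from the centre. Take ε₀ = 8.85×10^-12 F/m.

3.20×10^5 N/C

Take a concentric spherical Gaussian surface of radius r = 10.1 cm (r < R).
Only the charge within r is enclosed: Q_enc = Q·(r/R)³ = (-33.2 μC)·(10.1 cm/45.5 cm)³ = -3.631×10^-7 C.
By Gauss's law, ∮E·dA = E·4πr² = Q_enc/ε₀.
E = |Q_enc|/(4πε₀r²) = (3.631e-7)/(4π·8.85×10^-12·(0.101)²) = 3.20×10^5 N/C.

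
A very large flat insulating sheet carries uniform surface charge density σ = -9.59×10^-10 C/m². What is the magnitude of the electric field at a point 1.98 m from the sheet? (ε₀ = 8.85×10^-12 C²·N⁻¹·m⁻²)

By planar symmetry E is perpendicular to the sheet and uniform; use a Gaussian pillbox with flat faces of area A on each side of the sheet.
Flux Φ = 2EA and Q_enc = σA, so 2EA = σA/ε₀ ⇒ E = |σ|/(2ε₀), independent of distance.
E = |σ|/(2ε₀) = (9.59e-10)/(2·8.85×10^-12) = 54.2 N/C.

|E| ≈ 54.2 V/m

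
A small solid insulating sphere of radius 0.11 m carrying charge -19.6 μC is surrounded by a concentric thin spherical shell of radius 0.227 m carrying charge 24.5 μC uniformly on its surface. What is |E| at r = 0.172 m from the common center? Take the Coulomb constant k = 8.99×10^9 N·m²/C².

|E| = 5.96×10^6 N/C

By spherical symmetry E is radial; choose a Gaussian sphere of radius r = 0.172 m (between the bodies, 0.11 m < r < 0.227 m).
The shell at 0.227 m lies outside the Gaussian surface, so Q_enc = -19.6 μC = -1.96e-5 C.
Gauss's law: E·4πr² = Q_enc/ε₀.
E = k|Q_enc|/r² = (8.99×10^9)(1.96×10^-5)/(0.172)² = 5.96×10^6 N/C.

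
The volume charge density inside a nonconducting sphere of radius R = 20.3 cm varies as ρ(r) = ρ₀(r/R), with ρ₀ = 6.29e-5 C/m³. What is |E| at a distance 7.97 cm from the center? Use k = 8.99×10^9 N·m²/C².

Symmetry ⇒ E = E(r) r̂. Gaussian sphere of radius r = 7.97 cm (r < R).
Integrate the density: Q_enc = 4π ∫₀^r ρ₀(r'/R)^1 r'² dr' = 4πρ₀ r^4/(4·R) = 3.928×10^-8 C.
Applying ∮E·dA = Q_enc/ε₀ with Φ = E(4πr²):
E = k|Q_enc|/r² = (8.99×10^9)(3.928×10^-8)/(0.0797)² = 5.56×10^4 N/C.

E = 5.56×10^4 N/C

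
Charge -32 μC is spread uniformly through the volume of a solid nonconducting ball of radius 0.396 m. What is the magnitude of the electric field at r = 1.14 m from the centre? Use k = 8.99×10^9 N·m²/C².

Take a concentric spherical Gaussian surface of radius r = 1.14 m (r > R, so the entire charge is enclosed).
Q_enc = -32 μC = -3.20×10^-5 C.
By Gauss's law, ∮E·dA = E·4πr² = Q_enc/ε₀.
E = k|Q_enc|/r² = (8.99×10^9)(3.20×10^-5)/(1.14)² = 2.21×10^5 N/C.

E = 2.21×10^5 N/C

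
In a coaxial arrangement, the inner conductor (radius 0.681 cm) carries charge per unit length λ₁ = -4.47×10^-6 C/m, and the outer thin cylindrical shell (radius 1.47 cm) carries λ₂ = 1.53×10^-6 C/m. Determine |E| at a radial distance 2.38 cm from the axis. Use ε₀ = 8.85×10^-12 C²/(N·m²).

E = 2.22e6 V/m

By cylindrical symmetry E is radial; use a coaxial Gaussian cylinder of radius 2.38 cm and length L (r > 1.47 cm, enclosing both).
λ_enc = λ₁ + λ₂ = (-4.47×10^-6) + (1.53×10^-6) = -2.94e-6 C/m.
Applying ∮E·dA = Q_enc/ε₀ with the end caps contributing no flux:
E = |λ_enc|/(2πε₀r) = (2.94×10^-6)/(2π·8.85×10^-12·0.0238) = 2.22e6 N/C.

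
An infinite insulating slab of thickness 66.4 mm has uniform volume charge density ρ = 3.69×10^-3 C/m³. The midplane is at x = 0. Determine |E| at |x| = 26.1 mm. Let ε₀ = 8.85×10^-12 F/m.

By symmetry E is perpendicular to the slab. A Gaussian pillbox from −26.1 mm to +26.1 mm (face area A) lies entirely within the slab.
Q_enc = ρ·(2x)·A and flux = 2EA, so 2EA = 2ρxA/ε₀ ⇒ E = |ρ|x/ε₀.
E = (3.69×10^-3)(0.0261)/(8.85×10^-12) = 1.09e7 N/C.

E = 1.09×10^7 V/m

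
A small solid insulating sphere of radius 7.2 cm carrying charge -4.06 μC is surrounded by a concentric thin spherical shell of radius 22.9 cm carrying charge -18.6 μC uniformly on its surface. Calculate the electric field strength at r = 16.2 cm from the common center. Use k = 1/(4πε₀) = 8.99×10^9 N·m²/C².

1.39×10^6 N/C

Symmetry ⇒ E = E(r) r̂. Gaussian sphere of radius r = 16.2 cm (between the bodies, 7.2 cm < r < 22.9 cm).
Only the inner charge is enclosed; the outer shell contributes nothing inside itself. Q_enc = -4.06 μC = -4.06×10^-6 C.
Since E is radial and uniform over the Gaussian sphere, Φ = E·4πr² = Q_enc/ε₀.
E = k|Q_enc|/r² = (8.99×10^9)(4.06e-6)/(0.162)² = 1.39×10^6 N/C.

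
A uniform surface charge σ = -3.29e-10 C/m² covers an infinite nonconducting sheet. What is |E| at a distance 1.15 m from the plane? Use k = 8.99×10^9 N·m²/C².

E ≈ 18.6 V/m

By planar symmetry E is perpendicular to the sheet and uniform; use a Gaussian pillbox with flat faces of area A on each side of the sheet.
Only the two end caps contribute flux: Φ = 2EA. With Q_enc = σA, Gauss's law gives E = |σ|/(2ε₀).
E = 2πk|σ| = 2π(8.99×10^9)(3.29×10^-10) = 18.6 N/C.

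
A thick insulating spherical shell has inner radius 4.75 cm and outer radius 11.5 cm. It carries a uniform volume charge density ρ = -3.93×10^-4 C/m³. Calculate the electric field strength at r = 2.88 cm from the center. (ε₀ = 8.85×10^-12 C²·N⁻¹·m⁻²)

E = 0

Symmetry ⇒ E = E(r) r̂. Gaussian sphere of radius r = 2.88 cm (r < 4.75 cm, inside the empty cavity).
No charge is enclosed, so by Gauss's law E·4πr² = 0 ⇒ E = 0.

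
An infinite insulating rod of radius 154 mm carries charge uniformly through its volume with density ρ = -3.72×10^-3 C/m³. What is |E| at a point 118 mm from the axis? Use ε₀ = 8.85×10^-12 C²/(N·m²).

Coaxial Gaussian cylinder, radius r = 118 mm, length L (r < R).
Enclosed charge per unit length: λ_enc = ρ·πr² = (-3.72×10^-3)π(0.118)² = -1.627e-4 C/m.
Gauss's law: E·2πrL = λ_enc L/ε₀.
E = |λ_enc|/(2πε₀r) = (1.627×10^-4)/(2π·8.85×10^-12·0.118) = 2.48e7 N/C.

E = 2.48×10^7 N/C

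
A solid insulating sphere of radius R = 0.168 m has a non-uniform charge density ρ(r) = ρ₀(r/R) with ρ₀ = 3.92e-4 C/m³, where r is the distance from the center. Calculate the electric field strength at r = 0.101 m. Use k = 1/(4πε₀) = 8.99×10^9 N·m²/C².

E = 6.72e5 V/m

Symmetry ⇒ E = E(r) r̂. Gaussian sphere of radius r = 0.101 m (r < R).
Integrate the density: Q_enc = 4π ∫₀^r ρ₀(r'/R)^1 r'² dr' = 4πρ₀ r^4/(4·R) = 7.628×10^-7 C.
Since E is radial and uniform over the Gaussian sphere, Φ = E·4πr² = Q_enc/ε₀.
E = k|Q_enc|/r² = (8.99×10^9)(7.628×10^-7)/(0.101)² = 6.72e5 N/C.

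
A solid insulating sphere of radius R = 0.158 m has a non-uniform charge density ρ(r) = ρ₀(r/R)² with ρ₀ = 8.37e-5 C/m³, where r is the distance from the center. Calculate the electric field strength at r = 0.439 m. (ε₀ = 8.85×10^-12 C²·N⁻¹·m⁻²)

Symmetry ⇒ E = E(r) r̂. Gaussian sphere of radius r = 0.439 m (r > R, all charge enclosed).
Q_enc = 4π ∫₀^R ρ₀(r'/R)^2 r'² dr' = 4πρ₀R³/5 = 8.297e-7 C.
Applying ∮E·dA = Q_enc/ε₀ with Φ = E(4πr²):
E = |Q_enc|/(4πε₀r²) = (8.297e-7)/(4π·8.85×10^-12·(0.439)²) = 3.87×10^4 N/C.

E = 3.87×10^4 V/m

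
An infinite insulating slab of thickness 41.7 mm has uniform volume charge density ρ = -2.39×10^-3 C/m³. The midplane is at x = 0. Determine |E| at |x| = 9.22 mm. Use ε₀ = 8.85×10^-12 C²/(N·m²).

By symmetry E is perpendicular to the slab. A Gaussian pillbox from −9.22 mm to +9.22 mm (face area A) lies entirely within the slab.
Q_enc = ρ·(2x)·A and flux = 2EA, so 2EA = 2ρxA/ε₀ ⇒ E = |ρ|x/ε₀.
E = (2.39×10^-3)(0.00922)/(8.85×10^-12) = 2.49×10^6 N/C.

2.49×10^6 V/m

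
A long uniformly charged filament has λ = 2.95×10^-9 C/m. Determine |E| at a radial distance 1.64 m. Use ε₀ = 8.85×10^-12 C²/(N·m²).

E = 32.3 V/m

Take a coaxial cylindrical Gaussian surface of radius r = 1.64 m and length L.
Q_enc = λL, so λ_enc = 2.95e-9 C/m.
Gauss's law: E·2πrL = λ_enc L/ε₀.
E = |λ_enc|/(2πε₀r) = (2.95×10^-9)/(2π·8.85×10^-12·1.64) = 32.3 N/C.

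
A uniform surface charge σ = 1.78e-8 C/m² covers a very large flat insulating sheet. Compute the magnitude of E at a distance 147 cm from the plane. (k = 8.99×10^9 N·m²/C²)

|E| = 1.01e3 N/C

The symmetry is planar: E is normal to the sheet and the same magnitude on both sides. Take a pillbox straddling the sheet with end-cap area A.
Flux Φ = 2EA and Q_enc = σA, so 2EA = σA/ε₀ ⇒ E = |σ|/(2ε₀), independent of distance.
E = 2πk|σ| = 2π(8.99×10^9)(1.78×10^-8) = 1.01×10^3 N/C.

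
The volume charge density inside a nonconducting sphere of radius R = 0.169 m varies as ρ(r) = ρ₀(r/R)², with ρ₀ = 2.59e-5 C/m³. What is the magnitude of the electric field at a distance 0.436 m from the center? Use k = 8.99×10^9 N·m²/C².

E = 1.49×10^4 N/C

Use a concentric Gaussian sphere at r = 0.436 m (r > R, all charge enclosed).
Q_enc = 4π ∫₀^R ρ₀(r'/R)^2 r'² dr' = 4πρ₀R³/5 = 3.142×10^-7 C.
Since E is radial and uniform over the Gaussian sphere, Φ = E·4πr² = Q_enc/ε₀.
E = k|Q_enc|/r² = (8.99×10^9)(3.142×10^-7)/(0.436)² = 1.49×10^4 N/C.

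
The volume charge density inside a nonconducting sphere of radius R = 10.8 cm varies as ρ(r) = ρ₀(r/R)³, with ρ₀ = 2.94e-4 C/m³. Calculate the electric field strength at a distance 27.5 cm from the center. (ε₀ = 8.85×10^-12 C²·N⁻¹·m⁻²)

9.22×10^4 N/C

Take a concentric spherical Gaussian surface of radius r = 27.5 cm (r > R, all charge enclosed).
Q_enc = 4π ∫₀^R ρ₀(r'/R)^3 r'² dr' = 4πρ₀R³/6 = 7.757×10^-7 C.
Since E is radial and uniform over the Gaussian sphere, Φ = E·4πr² = Q_enc/ε₀.
E = |Q_enc|/(4πε₀r²) = (7.757×10^-7)/(4π·8.85×10^-12·(0.275)²) = 9.22e4 N/C.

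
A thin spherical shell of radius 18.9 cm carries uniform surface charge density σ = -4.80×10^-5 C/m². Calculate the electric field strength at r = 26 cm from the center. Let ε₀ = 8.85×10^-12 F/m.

By spherical symmetry E is radial; choose a Gaussian sphere of radius r = 26 cm (r > 18.9 cm).
The entire shell is enclosed: Q_enc = σ·4πR² = (-4.80×10^-5)·4π·(0.189)² = -2.155e-5 C.
Applying ∮E·dA = Q_enc/ε₀ with Φ = E(4πr²):
E = |Q_enc|/(4πε₀r²) = (2.155×10^-5)/(4π·8.85×10^-12·(0.26)²) = 2.87e6 N/C.

2.87×10^6 V/m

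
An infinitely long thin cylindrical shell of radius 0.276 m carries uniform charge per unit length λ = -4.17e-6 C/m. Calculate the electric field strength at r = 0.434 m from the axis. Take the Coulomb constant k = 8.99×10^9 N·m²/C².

E = 1.73×10^5 N/C

By cylindrical symmetry E is radial; use a coaxial Gaussian cylinder of radius 0.434 m and length L (r > 0.276 m).
The full line charge is enclosed: λ_enc = -4.17e-6 C/m.
Applying ∮E·dA = Q_enc/ε₀ with the end caps contributing no flux:
E = 2k|λ_enc|/r = 2(8.99×10^9)(4.17×10^-6)/(0.434) = 1.73e5 N/C.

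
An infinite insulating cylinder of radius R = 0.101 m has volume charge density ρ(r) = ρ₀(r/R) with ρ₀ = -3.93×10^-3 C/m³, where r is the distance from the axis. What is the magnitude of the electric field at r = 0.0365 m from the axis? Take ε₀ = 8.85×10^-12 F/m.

|E| ≈ 1.95×10^6 N/C

Take a coaxial cylindrical Gaussian surface of radius r = 0.0365 m and length L (r < R).
λ_enc = ∫₀^r ρ(r')·2πr' dr' = (2πρ₀/R)·r^3/3 = -3.963×10^-6 C/m.
Applying ∮E·dA = Q_enc/ε₀ with the end caps contributing no flux:
E = |λ_enc|/(2πε₀r) = (3.963e-6)/(2π·8.85×10^-12·0.0365) = 1.95e6 N/C.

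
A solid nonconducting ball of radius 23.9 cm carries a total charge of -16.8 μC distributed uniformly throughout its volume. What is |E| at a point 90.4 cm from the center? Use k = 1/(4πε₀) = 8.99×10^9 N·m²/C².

|E| = 1.85×10^5 N/C

Take a concentric spherical Gaussian surface of radius r = 90.4 cm (r > R, so the entire charge is enclosed).
Q_enc = -16.8 μC = -1.68×10^-5 C.
Gauss's law: E·4πr² = Q_enc/ε₀.
E = k|Q_enc|/r² = (8.99×10^9)(1.68×10^-5)/(0.904)² = 1.85e5 N/C.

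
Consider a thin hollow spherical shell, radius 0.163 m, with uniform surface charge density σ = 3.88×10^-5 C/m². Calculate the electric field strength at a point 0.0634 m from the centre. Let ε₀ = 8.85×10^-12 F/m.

E = 0

By spherical symmetry E is radial; choose a Gaussian sphere of radius r = 0.0634 m (inside the shell, r < 0.163 m).
No charge lies within this surface, so Q_enc = 0 and Gauss's law gives E·4πr² = 0 ⇒ E = 0.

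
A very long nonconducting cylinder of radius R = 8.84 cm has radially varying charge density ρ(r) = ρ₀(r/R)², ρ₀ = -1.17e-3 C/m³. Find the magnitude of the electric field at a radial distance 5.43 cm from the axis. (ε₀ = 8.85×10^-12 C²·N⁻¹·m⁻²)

By cylindrical symmetry E is radial; use a coaxial Gaussian cylinder of radius 5.43 cm and length L (r < R).
Integrating ρ over the cross-section to radius r: λ_enc = (2πρ₀/R²) ∫₀^r r'^3 dr' = 2πρ₀ r^4/(4·R²) = -2.045×10^-6 C/m.
By Gauss's law (flux through the curved wall only), E·2πrL = λ_enc L/ε₀.
E = |λ_enc|/(2πε₀r) = (2.045×10^-6)/(2π·8.85×10^-12·0.0543) = 6.77×10^5 N/C.

|E| ≈ 6.77×10^5 N/C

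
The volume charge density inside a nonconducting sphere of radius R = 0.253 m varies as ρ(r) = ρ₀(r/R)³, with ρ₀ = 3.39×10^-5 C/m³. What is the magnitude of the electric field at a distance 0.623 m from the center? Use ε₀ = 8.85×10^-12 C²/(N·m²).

Symmetry ⇒ E = E(r) r̂. Gaussian sphere of radius r = 0.623 m (r > R, all charge enclosed).
Q_enc = 4π ∫₀^R ρ₀(r'/R)^3 r'² dr' = 4πρ₀R³/6 = 1.15×10^-6 C.
Applying ∮E·dA = Q_enc/ε₀ with Φ = E(4πr²):
E = |Q_enc|/(4πε₀r²) = (1.15×10^-6)/(4π·8.85×10^-12·(0.623)²) = 2.66×10^4 N/C.

2.66×10^4 V/m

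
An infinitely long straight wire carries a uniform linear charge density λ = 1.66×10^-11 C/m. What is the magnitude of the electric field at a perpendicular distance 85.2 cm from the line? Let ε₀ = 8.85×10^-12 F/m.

Coaxial Gaussian cylinder, radius r = 85.2 cm, length L.
Q_enc = λL, so λ_enc = 1.66×10^-11 C/m.
Gauss's law: E·2πrL = λ_enc L/ε₀.
E = |λ_enc|/(2πε₀r) = (1.66e-11)/(2π·8.85×10^-12·0.852) = 0.35 N/C.

0.35 N/C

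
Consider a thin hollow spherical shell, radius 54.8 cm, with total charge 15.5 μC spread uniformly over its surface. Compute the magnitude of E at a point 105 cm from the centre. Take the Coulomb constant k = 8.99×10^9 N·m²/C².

Symmetry ⇒ E = E(r) r̂. Gaussian sphere of radius r = 105 cm (r > 54.8 cm).
The entire shell is enclosed: Q_enc = 1.55e-5 C.
By Gauss's law, ∮E·dA = E·4πr² = Q_enc/ε₀.
E = k|Q_enc|/r² = (8.99×10^9)(1.55×10^-5)/(1.05)² = 1.26×10^5 N/C.

|E| = 1.26e5 N/C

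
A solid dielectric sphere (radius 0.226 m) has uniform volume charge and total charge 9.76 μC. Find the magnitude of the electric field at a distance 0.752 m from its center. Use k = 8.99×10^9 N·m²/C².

By spherical symmetry E is radial; choose a Gaussian sphere of radius r = 0.752 m (r > R, so the entire charge is enclosed).
Q_enc = 9.76 μC = 9.76×10^-6 C.
By Gauss's law, ∮E·dA = E·4πr² = Q_enc/ε₀.
E = k|Q_enc|/r² = (8.99×10^9)(9.76×10^-6)/(0.752)² = 1.55e5 N/C.

|E| ≈ 1.55×10^5 N/C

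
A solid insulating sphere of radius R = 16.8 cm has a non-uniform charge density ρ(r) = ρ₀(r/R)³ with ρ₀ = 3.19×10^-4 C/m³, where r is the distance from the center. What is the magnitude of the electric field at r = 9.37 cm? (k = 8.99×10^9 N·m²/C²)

|E| ≈ 9.76×10^4 N/C

Symmetry ⇒ E = E(r) r̂. Gaussian sphere of radius r = 9.37 cm (r < R).
Q_enc = ∫₀^r ρ(r')·4πr'² dr' = (4πρ₀/R³) ∫₀^r r'^5 dr' = 4πρ₀ r^6/(6·R³) = 9.536e-8 C.
Applying ∮E·dA = Q_enc/ε₀ with Φ = E(4πr²):
E = k|Q_enc|/r² = (8.99×10^9)(9.536×10^-8)/(0.0937)² = 9.76×10^4 N/C.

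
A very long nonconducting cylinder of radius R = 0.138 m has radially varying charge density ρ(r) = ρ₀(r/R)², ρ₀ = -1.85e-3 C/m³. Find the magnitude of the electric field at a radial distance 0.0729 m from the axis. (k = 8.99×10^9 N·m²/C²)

Choose a coaxial cylinder of radius r = 0.0729 m (arbitrary length L) as the Gaussian surface (r < R).
λ_enc = ∫₀^r ρ(r')·2πr' dr' = (2πρ₀/R²)·r^4/4 = -4.31×10^-6 C/m.
Applying ∮E·dA = Q_enc/ε₀ with the end caps contributing no flux:
E = 2k|λ_enc|/r = 2(8.99×10^9)(4.31×10^-6)/(0.0729) = 1.06e6 N/C.

E = 1.06e6 V/m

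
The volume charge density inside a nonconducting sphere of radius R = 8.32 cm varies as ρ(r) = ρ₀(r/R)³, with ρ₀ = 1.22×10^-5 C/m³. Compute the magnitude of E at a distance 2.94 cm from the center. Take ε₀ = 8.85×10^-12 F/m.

By spherical symmetry E is radial; choose a Gaussian sphere of radius r = 2.94 cm (r < R).
Q_enc = ∫₀^r ρ(r')·4πr'² dr' = (4πρ₀/R³) ∫₀^r r'^5 dr' = 4πρ₀ r^6/(6·R³) = 2.865e-11 C.
By Gauss's law, ∮E·dA = E·4πr² = Q_enc/ε₀.
E = |Q_enc|/(4πε₀r²) = (2.865×10^-11)/(4π·8.85×10^-12·(0.0294)²) = 298 N/C.

E ≈ 298 V/m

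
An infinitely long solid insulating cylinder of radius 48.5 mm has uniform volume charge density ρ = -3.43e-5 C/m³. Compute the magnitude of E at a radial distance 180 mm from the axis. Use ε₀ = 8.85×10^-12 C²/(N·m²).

Coaxial Gaussian cylinder, radius r = 180 mm, length L (r > 48.5 mm, full cross-section enclosed).
λ_enc = ρ·πR² = (-3.43×10^-5)π(0.0485)² = -2.535×10^-7 C/m.
Applying ∮E·dA = Q_enc/ε₀ with the end caps contributing no flux:
E = |λ_enc|/(2πε₀r) = (2.535e-7)/(2π·8.85×10^-12·0.18) = 2.53×10^4 N/C.

|E| ≈ 2.53×10^4 V/m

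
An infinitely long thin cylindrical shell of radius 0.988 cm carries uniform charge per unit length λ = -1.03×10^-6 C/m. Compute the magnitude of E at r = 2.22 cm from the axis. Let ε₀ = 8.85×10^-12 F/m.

Coaxial Gaussian cylinder, radius r = 2.22 cm, length L (r > 0.988 cm).
The full line charge is enclosed: λ_enc = -1.03×10^-6 C/m.
Applying ∮E·dA = Q_enc/ε₀ with the end caps contributing no flux:
E = |λ_enc|/(2πε₀r) = (1.03×10^-6)/(2π·8.85×10^-12·0.0222) = 8.34×10^5 N/C.

E ≈ 8.34e5 N/C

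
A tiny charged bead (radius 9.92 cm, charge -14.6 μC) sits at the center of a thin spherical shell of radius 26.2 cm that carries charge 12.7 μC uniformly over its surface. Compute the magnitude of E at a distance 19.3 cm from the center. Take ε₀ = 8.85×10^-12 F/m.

3.52×10^6 V/m

By spherical symmetry E is radial; choose a Gaussian sphere of radius r = 19.3 cm (between the bodies, 9.92 cm < r < 26.2 cm).
Only the inner charge is enclosed; the outer shell contributes nothing inside itself. Q_enc = -14.6 μC = -1.46×10^-5 C.
Gauss's law: E·4πr² = Q_enc/ε₀.
E = |Q_enc|/(4πε₀r²) = (1.46×10^-5)/(4π·8.85×10^-12·(0.193)²) = 3.52×10^6 N/C.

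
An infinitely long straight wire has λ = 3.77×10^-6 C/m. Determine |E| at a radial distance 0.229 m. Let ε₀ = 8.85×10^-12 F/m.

By cylindrical symmetry E is radial; use a coaxial Gaussian cylinder of radius 0.229 m and length L.
Q_enc = λL, so λ_enc = 3.77e-6 C/m.
Gauss's law: E·2πrL = λ_enc L/ε₀.
E = |λ_enc|/(2πε₀r) = (3.77e-6)/(2π·8.85×10^-12·0.229) = 2.96×10^5 N/C.

E ≈ 2.96×10^5 N/C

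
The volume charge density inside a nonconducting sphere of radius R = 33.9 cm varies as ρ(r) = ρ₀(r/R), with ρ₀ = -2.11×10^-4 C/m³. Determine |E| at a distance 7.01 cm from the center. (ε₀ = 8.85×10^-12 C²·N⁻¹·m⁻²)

Symmetry ⇒ E = E(r) r̂. Gaussian sphere of radius r = 7.01 cm (r < R).
Q_enc = ∫₀^r ρ(r')·4πr'² dr' = (4πρ₀/R) ∫₀^r r'^3 dr' = 4πρ₀ r^4/(4·R) = -4.722×10^-8 C.
Since E is radial and uniform over the Gaussian sphere, Φ = E·4πr² = Q_enc/ε₀.
E = |Q_enc|/(4πε₀r²) = (4.722×10^-8)/(4π·8.85×10^-12·(0.0701)²) = 8.64×10^4 N/C.

|E| = 8.64e4 N/C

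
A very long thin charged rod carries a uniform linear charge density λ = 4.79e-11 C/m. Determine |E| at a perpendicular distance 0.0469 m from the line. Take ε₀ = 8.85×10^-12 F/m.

Coaxial Gaussian cylinder, radius r = 0.0469 m, length L.
Q_enc = λL, so λ_enc = 4.79×10^-11 C/m.
Applying ∮E·dA = Q_enc/ε₀ with the end caps contributing no flux:
E = |λ_enc|/(2πε₀r) = (4.79×10^-11)/(2π·8.85×10^-12·0.0469) = 18.4 N/C.

|E| = 18.4 N/C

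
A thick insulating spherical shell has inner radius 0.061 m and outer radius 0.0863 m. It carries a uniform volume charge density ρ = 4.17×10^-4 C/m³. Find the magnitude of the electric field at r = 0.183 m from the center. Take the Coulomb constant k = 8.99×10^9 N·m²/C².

|E| ≈ 1.95×10^5 V/m

Take a concentric spherical Gaussian surface of radius r = 0.183 m (r > 0.0863 m, enclosing the whole shell).
Q_enc = ρ·(4π/3)(b³ − a³) = (4.17×10^-4)·(4π/3)·((0.0863)³ − (0.061)³) = 7.262×10^-7 C.
Gauss's law: E·4πr² = Q_enc/ε₀.
E = k|Q_enc|/r² = (8.99×10^9)(7.262e-7)/(0.183)² = 1.95×10^5 N/C.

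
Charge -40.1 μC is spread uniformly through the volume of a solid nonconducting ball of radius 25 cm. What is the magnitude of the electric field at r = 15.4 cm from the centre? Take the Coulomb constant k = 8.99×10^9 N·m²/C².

|E| = 3.55e6 N/C

Take a concentric spherical Gaussian surface of radius r = 15.4 cm (r < R).
For a uniform sphere the enclosed fraction is (r/R)³, so Q_enc = (-40.1 μC)(0.154/0.25)³ = -9.373×10^-6 C.
Applying ∮E·dA = Q_enc/ε₀ with Φ = E(4πr²):
E = k|Q_enc|/r² = (8.99×10^9)(9.373×10^-6)/(0.154)² = 3.55e6 N/C.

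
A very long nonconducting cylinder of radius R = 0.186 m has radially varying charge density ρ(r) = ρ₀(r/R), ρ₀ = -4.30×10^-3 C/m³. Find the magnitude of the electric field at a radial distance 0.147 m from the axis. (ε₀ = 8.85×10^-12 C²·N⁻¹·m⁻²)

1.88×10^7 N/C

By cylindrical symmetry E is radial; use a coaxial Gaussian cylinder of radius 0.147 m and length L (r < R).
λ_enc = ∫₀^r ρ(r')·2πr' dr' = (2πρ₀/R)·r^3/3 = -1.538×10^-4 C/m.
By Gauss's law (flux through the curved wall only), E·2πrL = λ_enc L/ε₀.
E = |λ_enc|/(2πε₀r) = (1.538×10^-4)/(2π·8.85×10^-12·0.147) = 1.88×10^7 N/C.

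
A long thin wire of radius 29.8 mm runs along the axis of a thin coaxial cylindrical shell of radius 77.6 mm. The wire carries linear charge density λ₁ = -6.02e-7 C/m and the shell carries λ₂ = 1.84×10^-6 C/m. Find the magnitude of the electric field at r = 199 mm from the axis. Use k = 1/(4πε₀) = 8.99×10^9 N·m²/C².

Take a coaxial cylindrical Gaussian surface of radius r = 199 mm and length L (r > 77.6 mm, enclosing both).
λ_enc = λ₁ + λ₂ = (-6.02×10^-7) + (1.84e-6) = 1.238×10^-6 C/m.
Since E is radial and uniform over the curved surface, Φ = E·2πrL = Q_enc/ε₀ = λ_enc L/ε₀.
E = 2k|λ_enc|/r = 2(8.99×10^9)(1.238×10^-6)/(0.199) = 1.12e5 N/C.

E ≈ 1.12×10^5 V/m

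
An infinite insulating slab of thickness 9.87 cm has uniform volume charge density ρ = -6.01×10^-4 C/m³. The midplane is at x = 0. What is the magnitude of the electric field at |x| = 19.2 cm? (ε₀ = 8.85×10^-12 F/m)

|E| = 3.35×10^6 V/m

The point |x| = 19.2 cm lies outside the slab (half-thickness 0.04935 m). A symmetric pillbox spanning the full slab encloses Q_enc = ρ·d·A.
Flux = 2EA ⇒ E = |ρ|d/(2ε₀), independent of distance outside.
E = (6.01×10^-4)(0.0987)/(2·8.85×10^-12) = 3.35×10^6 N/C.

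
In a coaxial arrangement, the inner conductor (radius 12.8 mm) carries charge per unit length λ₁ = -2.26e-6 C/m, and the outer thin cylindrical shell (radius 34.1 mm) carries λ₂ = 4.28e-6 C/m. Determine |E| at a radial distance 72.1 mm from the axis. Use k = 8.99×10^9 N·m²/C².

Coaxial Gaussian cylinder, radius r = 72.1 mm, length L (r > 34.1 mm, enclosing both).
λ_enc = λ₁ + λ₂ = (-2.26×10^-6) + (4.28e-6) = 2.02e-6 C/m.
Since E is radial and uniform over the curved surface, Φ = E·2πrL = Q_enc/ε₀ = λ_enc L/ε₀.
E = 2k|λ_enc|/r = 2(8.99×10^9)(2.02×10^-6)/(0.0721) = 5.04e5 N/C.

|E| = 5.04×10^5 V/m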